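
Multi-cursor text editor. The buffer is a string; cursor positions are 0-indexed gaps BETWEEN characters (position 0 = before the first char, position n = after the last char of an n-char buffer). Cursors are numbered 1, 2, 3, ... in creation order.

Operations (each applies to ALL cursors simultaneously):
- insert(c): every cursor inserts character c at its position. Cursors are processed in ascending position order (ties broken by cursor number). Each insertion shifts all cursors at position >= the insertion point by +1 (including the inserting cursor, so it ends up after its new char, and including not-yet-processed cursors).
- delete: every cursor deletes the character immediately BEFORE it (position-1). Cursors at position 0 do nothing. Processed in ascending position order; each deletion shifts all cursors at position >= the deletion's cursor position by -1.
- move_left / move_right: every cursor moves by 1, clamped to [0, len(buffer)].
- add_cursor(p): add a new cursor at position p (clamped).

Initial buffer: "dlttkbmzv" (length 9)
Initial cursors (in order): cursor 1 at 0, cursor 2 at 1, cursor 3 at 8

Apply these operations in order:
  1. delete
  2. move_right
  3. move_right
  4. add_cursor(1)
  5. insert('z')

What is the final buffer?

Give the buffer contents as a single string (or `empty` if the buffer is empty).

After op 1 (delete): buffer="lttkbmv" (len 7), cursors c1@0 c2@0 c3@6, authorship .......
After op 2 (move_right): buffer="lttkbmv" (len 7), cursors c1@1 c2@1 c3@7, authorship .......
After op 3 (move_right): buffer="lttkbmv" (len 7), cursors c1@2 c2@2 c3@7, authorship .......
After op 4 (add_cursor(1)): buffer="lttkbmv" (len 7), cursors c4@1 c1@2 c2@2 c3@7, authorship .......
After op 5 (insert('z')): buffer="lztzztkbmvz" (len 11), cursors c4@2 c1@5 c2@5 c3@11, authorship .4.12.....3

Answer: lztzztkbmvz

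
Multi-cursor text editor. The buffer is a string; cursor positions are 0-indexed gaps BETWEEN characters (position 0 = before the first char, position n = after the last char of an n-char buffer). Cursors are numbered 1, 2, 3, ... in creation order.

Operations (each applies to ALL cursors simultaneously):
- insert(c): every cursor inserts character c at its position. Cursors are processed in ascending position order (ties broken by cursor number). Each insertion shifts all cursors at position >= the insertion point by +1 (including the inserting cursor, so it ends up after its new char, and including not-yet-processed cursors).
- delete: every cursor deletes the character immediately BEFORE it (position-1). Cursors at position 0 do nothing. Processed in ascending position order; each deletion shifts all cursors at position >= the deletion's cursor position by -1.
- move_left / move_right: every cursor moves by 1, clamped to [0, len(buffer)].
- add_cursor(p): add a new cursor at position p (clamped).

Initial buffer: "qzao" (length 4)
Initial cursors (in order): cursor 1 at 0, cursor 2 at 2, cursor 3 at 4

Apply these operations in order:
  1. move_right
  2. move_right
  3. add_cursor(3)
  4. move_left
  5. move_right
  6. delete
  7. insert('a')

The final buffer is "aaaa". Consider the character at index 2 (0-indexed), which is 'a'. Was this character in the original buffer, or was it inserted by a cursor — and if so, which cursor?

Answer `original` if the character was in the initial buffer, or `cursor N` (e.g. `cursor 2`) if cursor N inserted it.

Answer: cursor 3

Derivation:
After op 1 (move_right): buffer="qzao" (len 4), cursors c1@1 c2@3 c3@4, authorship ....
After op 2 (move_right): buffer="qzao" (len 4), cursors c1@2 c2@4 c3@4, authorship ....
After op 3 (add_cursor(3)): buffer="qzao" (len 4), cursors c1@2 c4@3 c2@4 c3@4, authorship ....
After op 4 (move_left): buffer="qzao" (len 4), cursors c1@1 c4@2 c2@3 c3@3, authorship ....
After op 5 (move_right): buffer="qzao" (len 4), cursors c1@2 c4@3 c2@4 c3@4, authorship ....
After op 6 (delete): buffer="" (len 0), cursors c1@0 c2@0 c3@0 c4@0, authorship 
After op 7 (insert('a')): buffer="aaaa" (len 4), cursors c1@4 c2@4 c3@4 c4@4, authorship 1234
Authorship (.=original, N=cursor N): 1 2 3 4
Index 2: author = 3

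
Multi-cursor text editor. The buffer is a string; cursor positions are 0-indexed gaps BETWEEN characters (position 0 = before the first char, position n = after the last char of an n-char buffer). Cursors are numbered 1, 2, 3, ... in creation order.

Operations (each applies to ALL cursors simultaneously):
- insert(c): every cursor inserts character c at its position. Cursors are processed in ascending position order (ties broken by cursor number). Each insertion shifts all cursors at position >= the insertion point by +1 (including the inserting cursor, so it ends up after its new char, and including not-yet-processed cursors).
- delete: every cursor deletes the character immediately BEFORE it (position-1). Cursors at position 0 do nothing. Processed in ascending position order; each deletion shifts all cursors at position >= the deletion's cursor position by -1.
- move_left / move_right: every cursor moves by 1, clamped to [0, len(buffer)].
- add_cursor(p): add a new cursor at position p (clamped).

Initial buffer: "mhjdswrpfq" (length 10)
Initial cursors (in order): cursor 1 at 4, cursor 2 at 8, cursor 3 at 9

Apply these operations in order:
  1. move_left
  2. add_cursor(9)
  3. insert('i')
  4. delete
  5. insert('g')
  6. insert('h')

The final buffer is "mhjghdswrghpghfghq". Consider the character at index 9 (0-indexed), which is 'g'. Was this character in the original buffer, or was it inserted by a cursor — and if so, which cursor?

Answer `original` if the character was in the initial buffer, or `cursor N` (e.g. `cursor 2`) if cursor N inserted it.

Answer: cursor 2

Derivation:
After op 1 (move_left): buffer="mhjdswrpfq" (len 10), cursors c1@3 c2@7 c3@8, authorship ..........
After op 2 (add_cursor(9)): buffer="mhjdswrpfq" (len 10), cursors c1@3 c2@7 c3@8 c4@9, authorship ..........
After op 3 (insert('i')): buffer="mhjidswripifiq" (len 14), cursors c1@4 c2@9 c3@11 c4@13, authorship ...1....2.3.4.
After op 4 (delete): buffer="mhjdswrpfq" (len 10), cursors c1@3 c2@7 c3@8 c4@9, authorship ..........
After op 5 (insert('g')): buffer="mhjgdswrgpgfgq" (len 14), cursors c1@4 c2@9 c3@11 c4@13, authorship ...1....2.3.4.
After op 6 (insert('h')): buffer="mhjghdswrghpghfghq" (len 18), cursors c1@5 c2@11 c3@14 c4@17, authorship ...11....22.33.44.
Authorship (.=original, N=cursor N): . . . 1 1 . . . . 2 2 . 3 3 . 4 4 .
Index 9: author = 2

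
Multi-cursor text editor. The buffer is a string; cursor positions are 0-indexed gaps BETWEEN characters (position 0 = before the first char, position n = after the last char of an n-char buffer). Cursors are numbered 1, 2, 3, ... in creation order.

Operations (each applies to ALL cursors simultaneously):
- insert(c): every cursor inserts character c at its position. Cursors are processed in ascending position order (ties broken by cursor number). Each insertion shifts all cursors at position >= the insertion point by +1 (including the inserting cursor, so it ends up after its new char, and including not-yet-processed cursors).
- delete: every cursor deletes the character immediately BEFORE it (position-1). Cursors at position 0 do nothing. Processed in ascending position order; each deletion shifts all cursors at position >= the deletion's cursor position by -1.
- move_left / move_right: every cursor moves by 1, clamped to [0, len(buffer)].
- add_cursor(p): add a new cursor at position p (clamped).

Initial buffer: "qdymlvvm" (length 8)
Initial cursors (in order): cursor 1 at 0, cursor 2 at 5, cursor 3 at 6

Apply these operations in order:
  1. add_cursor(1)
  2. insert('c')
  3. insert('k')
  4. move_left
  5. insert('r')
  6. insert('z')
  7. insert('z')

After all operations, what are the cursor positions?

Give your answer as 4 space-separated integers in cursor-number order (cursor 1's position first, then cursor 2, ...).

Answer: 4 19 25 10

Derivation:
After op 1 (add_cursor(1)): buffer="qdymlvvm" (len 8), cursors c1@0 c4@1 c2@5 c3@6, authorship ........
After op 2 (insert('c')): buffer="cqcdymlcvcvm" (len 12), cursors c1@1 c4@3 c2@8 c3@10, authorship 1.4....2.3..
After op 3 (insert('k')): buffer="ckqckdymlckvckvm" (len 16), cursors c1@2 c4@5 c2@11 c3@14, authorship 11.44....22.33..
After op 4 (move_left): buffer="ckqckdymlckvckvm" (len 16), cursors c1@1 c4@4 c2@10 c3@13, authorship 11.44....22.33..
After op 5 (insert('r')): buffer="crkqcrkdymlcrkvcrkvm" (len 20), cursors c1@2 c4@6 c2@13 c3@17, authorship 111.444....222.333..
After op 6 (insert('z')): buffer="crzkqcrzkdymlcrzkvcrzkvm" (len 24), cursors c1@3 c4@8 c2@16 c3@21, authorship 1111.4444....2222.3333..
After op 7 (insert('z')): buffer="crzzkqcrzzkdymlcrzzkvcrzzkvm" (len 28), cursors c1@4 c4@10 c2@19 c3@25, authorship 11111.44444....22222.33333..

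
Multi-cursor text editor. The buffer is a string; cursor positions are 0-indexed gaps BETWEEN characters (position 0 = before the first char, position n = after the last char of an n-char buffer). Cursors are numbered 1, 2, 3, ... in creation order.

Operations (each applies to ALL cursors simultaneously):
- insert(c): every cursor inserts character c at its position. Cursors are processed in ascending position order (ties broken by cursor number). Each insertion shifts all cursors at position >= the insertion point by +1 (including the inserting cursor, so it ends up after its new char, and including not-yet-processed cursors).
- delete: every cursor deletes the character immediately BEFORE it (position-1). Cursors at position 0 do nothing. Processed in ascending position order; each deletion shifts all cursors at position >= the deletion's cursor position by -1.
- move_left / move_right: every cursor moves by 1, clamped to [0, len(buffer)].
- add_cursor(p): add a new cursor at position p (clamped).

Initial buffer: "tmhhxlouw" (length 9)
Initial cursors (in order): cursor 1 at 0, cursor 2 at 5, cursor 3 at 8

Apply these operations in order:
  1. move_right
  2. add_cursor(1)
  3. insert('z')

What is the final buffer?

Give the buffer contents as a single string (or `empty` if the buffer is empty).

Answer: tzzmhhxlzouwz

Derivation:
After op 1 (move_right): buffer="tmhhxlouw" (len 9), cursors c1@1 c2@6 c3@9, authorship .........
After op 2 (add_cursor(1)): buffer="tmhhxlouw" (len 9), cursors c1@1 c4@1 c2@6 c3@9, authorship .........
After op 3 (insert('z')): buffer="tzzmhhxlzouwz" (len 13), cursors c1@3 c4@3 c2@9 c3@13, authorship .14.....2...3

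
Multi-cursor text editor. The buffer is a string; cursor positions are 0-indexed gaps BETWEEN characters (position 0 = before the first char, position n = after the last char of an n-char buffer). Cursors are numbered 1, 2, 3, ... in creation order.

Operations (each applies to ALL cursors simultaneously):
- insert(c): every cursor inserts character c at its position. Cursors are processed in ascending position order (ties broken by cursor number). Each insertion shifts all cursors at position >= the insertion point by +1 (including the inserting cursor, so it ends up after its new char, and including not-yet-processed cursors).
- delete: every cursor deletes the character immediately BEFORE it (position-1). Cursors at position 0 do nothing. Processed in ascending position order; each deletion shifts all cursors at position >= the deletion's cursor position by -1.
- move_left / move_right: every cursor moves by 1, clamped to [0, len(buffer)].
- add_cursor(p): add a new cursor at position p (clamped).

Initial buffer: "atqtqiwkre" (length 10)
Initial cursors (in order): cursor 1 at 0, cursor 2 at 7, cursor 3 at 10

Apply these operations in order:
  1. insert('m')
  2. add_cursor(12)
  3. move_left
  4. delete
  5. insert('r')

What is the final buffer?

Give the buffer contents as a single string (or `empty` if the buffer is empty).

After op 1 (insert('m')): buffer="matqtqiwmkrem" (len 13), cursors c1@1 c2@9 c3@13, authorship 1.......2...3
After op 2 (add_cursor(12)): buffer="matqtqiwmkrem" (len 13), cursors c1@1 c2@9 c4@12 c3@13, authorship 1.......2...3
After op 3 (move_left): buffer="matqtqiwmkrem" (len 13), cursors c1@0 c2@8 c4@11 c3@12, authorship 1.......2...3
After op 4 (delete): buffer="matqtqimkm" (len 10), cursors c1@0 c2@7 c3@9 c4@9, authorship 1......2.3
After op 5 (insert('r')): buffer="rmatqtqirmkrrm" (len 14), cursors c1@1 c2@9 c3@13 c4@13, authorship 11......22.343

Answer: rmatqtqirmkrrm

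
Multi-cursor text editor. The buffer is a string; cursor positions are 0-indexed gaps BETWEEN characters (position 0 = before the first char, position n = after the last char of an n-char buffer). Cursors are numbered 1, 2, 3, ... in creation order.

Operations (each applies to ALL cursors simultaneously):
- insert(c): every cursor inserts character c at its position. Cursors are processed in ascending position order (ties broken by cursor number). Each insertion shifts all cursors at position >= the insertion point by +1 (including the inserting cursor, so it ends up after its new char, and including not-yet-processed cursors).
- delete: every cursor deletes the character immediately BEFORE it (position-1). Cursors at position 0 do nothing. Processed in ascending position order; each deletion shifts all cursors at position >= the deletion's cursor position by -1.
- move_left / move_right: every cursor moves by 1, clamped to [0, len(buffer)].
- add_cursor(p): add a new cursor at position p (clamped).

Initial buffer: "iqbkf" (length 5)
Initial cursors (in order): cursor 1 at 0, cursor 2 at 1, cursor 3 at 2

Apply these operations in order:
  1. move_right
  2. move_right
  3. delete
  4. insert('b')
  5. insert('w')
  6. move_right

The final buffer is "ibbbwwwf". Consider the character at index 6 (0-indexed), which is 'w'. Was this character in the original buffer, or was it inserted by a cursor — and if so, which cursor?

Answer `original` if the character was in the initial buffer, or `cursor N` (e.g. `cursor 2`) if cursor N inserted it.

Answer: cursor 3

Derivation:
After op 1 (move_right): buffer="iqbkf" (len 5), cursors c1@1 c2@2 c3@3, authorship .....
After op 2 (move_right): buffer="iqbkf" (len 5), cursors c1@2 c2@3 c3@4, authorship .....
After op 3 (delete): buffer="if" (len 2), cursors c1@1 c2@1 c3@1, authorship ..
After op 4 (insert('b')): buffer="ibbbf" (len 5), cursors c1@4 c2@4 c3@4, authorship .123.
After op 5 (insert('w')): buffer="ibbbwwwf" (len 8), cursors c1@7 c2@7 c3@7, authorship .123123.
After op 6 (move_right): buffer="ibbbwwwf" (len 8), cursors c1@8 c2@8 c3@8, authorship .123123.
Authorship (.=original, N=cursor N): . 1 2 3 1 2 3 .
Index 6: author = 3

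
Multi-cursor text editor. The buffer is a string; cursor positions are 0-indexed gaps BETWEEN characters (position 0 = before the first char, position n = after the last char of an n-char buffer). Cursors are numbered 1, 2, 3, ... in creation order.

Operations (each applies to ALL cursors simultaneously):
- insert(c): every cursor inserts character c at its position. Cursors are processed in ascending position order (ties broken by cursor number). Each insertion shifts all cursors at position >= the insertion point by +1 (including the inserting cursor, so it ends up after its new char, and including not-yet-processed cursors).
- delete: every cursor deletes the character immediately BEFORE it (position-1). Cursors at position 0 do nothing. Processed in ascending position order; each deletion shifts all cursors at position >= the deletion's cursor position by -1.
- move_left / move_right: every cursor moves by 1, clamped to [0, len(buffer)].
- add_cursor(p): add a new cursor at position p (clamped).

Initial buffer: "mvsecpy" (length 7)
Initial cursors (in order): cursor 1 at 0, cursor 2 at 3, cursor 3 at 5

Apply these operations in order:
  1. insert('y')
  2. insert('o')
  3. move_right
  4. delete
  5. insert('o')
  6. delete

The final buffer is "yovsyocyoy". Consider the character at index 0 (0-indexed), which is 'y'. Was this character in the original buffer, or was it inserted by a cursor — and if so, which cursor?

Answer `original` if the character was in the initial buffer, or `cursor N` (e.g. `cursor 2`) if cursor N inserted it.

After op 1 (insert('y')): buffer="ymvsyecypy" (len 10), cursors c1@1 c2@5 c3@8, authorship 1...2..3..
After op 2 (insert('o')): buffer="yomvsyoecyopy" (len 13), cursors c1@2 c2@7 c3@11, authorship 11...22..33..
After op 3 (move_right): buffer="yomvsyoecyopy" (len 13), cursors c1@3 c2@8 c3@12, authorship 11...22..33..
After op 4 (delete): buffer="yovsyocyoy" (len 10), cursors c1@2 c2@6 c3@9, authorship 11..22.33.
After op 5 (insert('o')): buffer="yoovsyoocyooy" (len 13), cursors c1@3 c2@8 c3@12, authorship 111..222.333.
After op 6 (delete): buffer="yovsyocyoy" (len 10), cursors c1@2 c2@6 c3@9, authorship 11..22.33.
Authorship (.=original, N=cursor N): 1 1 . . 2 2 . 3 3 .
Index 0: author = 1

Answer: cursor 1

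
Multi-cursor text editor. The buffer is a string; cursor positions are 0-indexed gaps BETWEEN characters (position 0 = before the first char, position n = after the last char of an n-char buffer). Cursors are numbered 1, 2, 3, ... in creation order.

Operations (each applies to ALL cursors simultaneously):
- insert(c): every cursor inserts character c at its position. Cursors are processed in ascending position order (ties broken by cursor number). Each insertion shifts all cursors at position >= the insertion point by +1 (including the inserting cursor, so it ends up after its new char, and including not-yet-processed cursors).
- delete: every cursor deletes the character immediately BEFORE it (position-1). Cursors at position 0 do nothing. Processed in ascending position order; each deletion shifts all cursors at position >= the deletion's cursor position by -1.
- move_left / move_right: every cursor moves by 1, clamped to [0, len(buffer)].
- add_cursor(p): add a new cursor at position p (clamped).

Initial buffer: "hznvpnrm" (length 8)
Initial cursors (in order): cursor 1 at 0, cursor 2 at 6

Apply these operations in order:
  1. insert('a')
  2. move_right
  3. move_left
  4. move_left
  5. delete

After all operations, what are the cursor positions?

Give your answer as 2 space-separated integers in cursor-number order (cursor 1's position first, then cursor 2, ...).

Answer: 0 6

Derivation:
After op 1 (insert('a')): buffer="ahznvpnarm" (len 10), cursors c1@1 c2@8, authorship 1......2..
After op 2 (move_right): buffer="ahznvpnarm" (len 10), cursors c1@2 c2@9, authorship 1......2..
After op 3 (move_left): buffer="ahznvpnarm" (len 10), cursors c1@1 c2@8, authorship 1......2..
After op 4 (move_left): buffer="ahznvpnarm" (len 10), cursors c1@0 c2@7, authorship 1......2..
After op 5 (delete): buffer="ahznvparm" (len 9), cursors c1@0 c2@6, authorship 1.....2..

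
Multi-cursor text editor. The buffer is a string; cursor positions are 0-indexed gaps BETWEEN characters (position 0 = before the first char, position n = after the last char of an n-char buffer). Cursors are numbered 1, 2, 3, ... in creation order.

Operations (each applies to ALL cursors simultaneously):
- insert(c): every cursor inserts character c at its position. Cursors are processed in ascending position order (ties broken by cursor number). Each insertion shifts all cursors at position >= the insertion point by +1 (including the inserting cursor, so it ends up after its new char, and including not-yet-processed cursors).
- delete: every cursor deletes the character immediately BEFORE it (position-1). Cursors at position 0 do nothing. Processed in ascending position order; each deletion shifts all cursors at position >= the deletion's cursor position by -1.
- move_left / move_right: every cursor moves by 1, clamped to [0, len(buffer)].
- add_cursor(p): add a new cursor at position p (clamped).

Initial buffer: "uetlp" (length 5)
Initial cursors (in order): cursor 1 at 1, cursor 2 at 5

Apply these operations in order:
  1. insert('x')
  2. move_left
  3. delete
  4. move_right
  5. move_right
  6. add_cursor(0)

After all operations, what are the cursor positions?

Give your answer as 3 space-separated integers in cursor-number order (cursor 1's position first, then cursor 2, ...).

After op 1 (insert('x')): buffer="uxetlpx" (len 7), cursors c1@2 c2@7, authorship .1....2
After op 2 (move_left): buffer="uxetlpx" (len 7), cursors c1@1 c2@6, authorship .1....2
After op 3 (delete): buffer="xetlx" (len 5), cursors c1@0 c2@4, authorship 1...2
After op 4 (move_right): buffer="xetlx" (len 5), cursors c1@1 c2@5, authorship 1...2
After op 5 (move_right): buffer="xetlx" (len 5), cursors c1@2 c2@5, authorship 1...2
After op 6 (add_cursor(0)): buffer="xetlx" (len 5), cursors c3@0 c1@2 c2@5, authorship 1...2

Answer: 2 5 0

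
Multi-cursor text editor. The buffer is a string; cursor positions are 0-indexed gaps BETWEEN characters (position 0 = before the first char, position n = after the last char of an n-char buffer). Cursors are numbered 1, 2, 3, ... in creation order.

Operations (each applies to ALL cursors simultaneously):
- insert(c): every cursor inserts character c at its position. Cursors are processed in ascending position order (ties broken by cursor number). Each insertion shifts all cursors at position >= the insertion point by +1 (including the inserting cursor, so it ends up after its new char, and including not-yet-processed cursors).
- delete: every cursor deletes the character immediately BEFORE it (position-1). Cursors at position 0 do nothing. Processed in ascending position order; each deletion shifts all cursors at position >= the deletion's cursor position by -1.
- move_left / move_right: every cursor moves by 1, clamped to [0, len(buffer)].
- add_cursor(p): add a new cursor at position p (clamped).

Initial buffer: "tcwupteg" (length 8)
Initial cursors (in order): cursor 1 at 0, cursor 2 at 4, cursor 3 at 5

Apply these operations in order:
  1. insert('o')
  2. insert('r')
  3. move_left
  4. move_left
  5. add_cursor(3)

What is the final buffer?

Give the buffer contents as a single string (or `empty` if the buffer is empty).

After op 1 (insert('o')): buffer="otcwuopoteg" (len 11), cursors c1@1 c2@6 c3@8, authorship 1....2.3...
After op 2 (insert('r')): buffer="ortcwuorporteg" (len 14), cursors c1@2 c2@8 c3@11, authorship 11....22.33...
After op 3 (move_left): buffer="ortcwuorporteg" (len 14), cursors c1@1 c2@7 c3@10, authorship 11....22.33...
After op 4 (move_left): buffer="ortcwuorporteg" (len 14), cursors c1@0 c2@6 c3@9, authorship 11....22.33...
After op 5 (add_cursor(3)): buffer="ortcwuorporteg" (len 14), cursors c1@0 c4@3 c2@6 c3@9, authorship 11....22.33...

Answer: ortcwuorporteg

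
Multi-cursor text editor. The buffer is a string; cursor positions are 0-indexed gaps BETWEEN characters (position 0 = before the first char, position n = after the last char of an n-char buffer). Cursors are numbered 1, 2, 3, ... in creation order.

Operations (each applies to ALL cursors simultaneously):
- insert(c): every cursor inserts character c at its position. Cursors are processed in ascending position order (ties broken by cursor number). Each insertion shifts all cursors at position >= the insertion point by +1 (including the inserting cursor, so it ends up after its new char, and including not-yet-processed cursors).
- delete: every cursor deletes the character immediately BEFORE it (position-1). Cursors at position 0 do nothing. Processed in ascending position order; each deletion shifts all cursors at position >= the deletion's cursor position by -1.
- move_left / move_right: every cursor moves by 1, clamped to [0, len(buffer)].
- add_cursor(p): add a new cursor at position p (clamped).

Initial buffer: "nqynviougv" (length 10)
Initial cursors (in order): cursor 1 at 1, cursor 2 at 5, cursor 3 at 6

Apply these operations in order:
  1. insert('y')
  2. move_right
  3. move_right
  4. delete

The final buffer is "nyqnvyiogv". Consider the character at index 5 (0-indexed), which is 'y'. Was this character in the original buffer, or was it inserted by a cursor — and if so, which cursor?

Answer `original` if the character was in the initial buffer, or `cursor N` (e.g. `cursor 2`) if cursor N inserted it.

Answer: cursor 2

Derivation:
After op 1 (insert('y')): buffer="nyqynvyiyougv" (len 13), cursors c1@2 c2@7 c3@9, authorship .1....2.3....
After op 2 (move_right): buffer="nyqynvyiyougv" (len 13), cursors c1@3 c2@8 c3@10, authorship .1....2.3....
After op 3 (move_right): buffer="nyqynvyiyougv" (len 13), cursors c1@4 c2@9 c3@11, authorship .1....2.3....
After op 4 (delete): buffer="nyqnvyiogv" (len 10), cursors c1@3 c2@7 c3@8, authorship .1...2....
Authorship (.=original, N=cursor N): . 1 . . . 2 . . . .
Index 5: author = 2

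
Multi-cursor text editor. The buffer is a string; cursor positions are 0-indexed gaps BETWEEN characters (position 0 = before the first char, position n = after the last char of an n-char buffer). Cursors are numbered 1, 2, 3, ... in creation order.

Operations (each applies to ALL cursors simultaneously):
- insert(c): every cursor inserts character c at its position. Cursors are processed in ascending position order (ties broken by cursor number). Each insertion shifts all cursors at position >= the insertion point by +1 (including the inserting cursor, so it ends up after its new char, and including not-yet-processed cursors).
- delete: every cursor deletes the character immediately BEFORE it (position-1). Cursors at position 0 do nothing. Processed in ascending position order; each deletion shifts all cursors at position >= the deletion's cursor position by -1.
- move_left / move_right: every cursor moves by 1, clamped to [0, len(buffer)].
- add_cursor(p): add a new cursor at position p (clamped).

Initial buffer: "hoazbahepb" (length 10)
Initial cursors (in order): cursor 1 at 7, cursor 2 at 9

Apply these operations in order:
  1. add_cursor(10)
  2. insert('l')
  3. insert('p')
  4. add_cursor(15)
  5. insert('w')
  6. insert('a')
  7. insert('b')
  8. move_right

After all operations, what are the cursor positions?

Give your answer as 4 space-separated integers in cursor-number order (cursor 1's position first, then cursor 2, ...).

Answer: 13 20 28 25

Derivation:
After op 1 (add_cursor(10)): buffer="hoazbahepb" (len 10), cursors c1@7 c2@9 c3@10, authorship ..........
After op 2 (insert('l')): buffer="hoazbahleplbl" (len 13), cursors c1@8 c2@11 c3@13, authorship .......1..2.3
After op 3 (insert('p')): buffer="hoazbahlpeplpblp" (len 16), cursors c1@9 c2@13 c3@16, authorship .......11..22.33
After op 4 (add_cursor(15)): buffer="hoazbahlpeplpblp" (len 16), cursors c1@9 c2@13 c4@15 c3@16, authorship .......11..22.33
After op 5 (insert('w')): buffer="hoazbahlpweplpwblwpw" (len 20), cursors c1@10 c2@15 c4@18 c3@20, authorship .......111..222.3433
After op 6 (insert('a')): buffer="hoazbahlpwaeplpwablwapwa" (len 24), cursors c1@11 c2@17 c4@21 c3@24, authorship .......1111..2222.344333
After op 7 (insert('b')): buffer="hoazbahlpwabeplpwabblwabpwab" (len 28), cursors c1@12 c2@19 c4@24 c3@28, authorship .......11111..22222.34443333
After op 8 (move_right): buffer="hoazbahlpwabeplpwabblwabpwab" (len 28), cursors c1@13 c2@20 c4@25 c3@28, authorship .......11111..22222.34443333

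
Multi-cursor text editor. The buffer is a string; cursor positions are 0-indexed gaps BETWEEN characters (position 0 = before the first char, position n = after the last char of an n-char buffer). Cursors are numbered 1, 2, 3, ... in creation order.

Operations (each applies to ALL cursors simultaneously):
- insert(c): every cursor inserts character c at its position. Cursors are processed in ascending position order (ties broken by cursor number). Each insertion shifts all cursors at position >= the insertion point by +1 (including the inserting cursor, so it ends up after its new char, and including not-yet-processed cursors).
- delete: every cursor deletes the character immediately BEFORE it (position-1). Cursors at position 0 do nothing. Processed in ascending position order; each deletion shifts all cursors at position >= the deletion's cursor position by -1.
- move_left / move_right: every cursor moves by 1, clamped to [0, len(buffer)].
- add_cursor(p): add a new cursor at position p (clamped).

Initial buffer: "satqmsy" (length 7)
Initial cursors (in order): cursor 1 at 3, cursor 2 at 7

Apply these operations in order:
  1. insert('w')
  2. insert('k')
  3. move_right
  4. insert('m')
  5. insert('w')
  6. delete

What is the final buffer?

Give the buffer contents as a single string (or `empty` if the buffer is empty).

Answer: satwkqmmsywkm

Derivation:
After op 1 (insert('w')): buffer="satwqmsyw" (len 9), cursors c1@4 c2@9, authorship ...1....2
After op 2 (insert('k')): buffer="satwkqmsywk" (len 11), cursors c1@5 c2@11, authorship ...11....22
After op 3 (move_right): buffer="satwkqmsywk" (len 11), cursors c1@6 c2@11, authorship ...11....22
After op 4 (insert('m')): buffer="satwkqmmsywkm" (len 13), cursors c1@7 c2@13, authorship ...11.1...222
After op 5 (insert('w')): buffer="satwkqmwmsywkmw" (len 15), cursors c1@8 c2@15, authorship ...11.11...2222
After op 6 (delete): buffer="satwkqmmsywkm" (len 13), cursors c1@7 c2@13, authorship ...11.1...222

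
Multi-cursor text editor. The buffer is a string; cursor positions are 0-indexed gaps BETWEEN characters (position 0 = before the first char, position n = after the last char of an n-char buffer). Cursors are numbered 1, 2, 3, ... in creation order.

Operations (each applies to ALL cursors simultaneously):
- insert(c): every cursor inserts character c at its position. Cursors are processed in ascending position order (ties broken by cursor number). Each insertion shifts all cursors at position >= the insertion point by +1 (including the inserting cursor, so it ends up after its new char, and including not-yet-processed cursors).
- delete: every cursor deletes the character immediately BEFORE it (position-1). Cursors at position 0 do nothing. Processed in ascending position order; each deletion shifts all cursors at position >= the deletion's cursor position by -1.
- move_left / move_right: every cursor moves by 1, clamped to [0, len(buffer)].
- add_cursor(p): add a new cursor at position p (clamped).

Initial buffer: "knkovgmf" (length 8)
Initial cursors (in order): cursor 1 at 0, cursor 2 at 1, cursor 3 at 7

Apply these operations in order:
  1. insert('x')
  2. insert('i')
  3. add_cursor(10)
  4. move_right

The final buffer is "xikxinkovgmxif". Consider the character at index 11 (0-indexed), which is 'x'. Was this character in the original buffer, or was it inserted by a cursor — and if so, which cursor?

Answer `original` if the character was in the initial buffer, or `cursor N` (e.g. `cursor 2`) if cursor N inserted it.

Answer: cursor 3

Derivation:
After op 1 (insert('x')): buffer="xkxnkovgmxf" (len 11), cursors c1@1 c2@3 c3@10, authorship 1.2......3.
After op 2 (insert('i')): buffer="xikxinkovgmxif" (len 14), cursors c1@2 c2@5 c3@13, authorship 11.22......33.
After op 3 (add_cursor(10)): buffer="xikxinkovgmxif" (len 14), cursors c1@2 c2@5 c4@10 c3@13, authorship 11.22......33.
After op 4 (move_right): buffer="xikxinkovgmxif" (len 14), cursors c1@3 c2@6 c4@11 c3@14, authorship 11.22......33.
Authorship (.=original, N=cursor N): 1 1 . 2 2 . . . . . . 3 3 .
Index 11: author = 3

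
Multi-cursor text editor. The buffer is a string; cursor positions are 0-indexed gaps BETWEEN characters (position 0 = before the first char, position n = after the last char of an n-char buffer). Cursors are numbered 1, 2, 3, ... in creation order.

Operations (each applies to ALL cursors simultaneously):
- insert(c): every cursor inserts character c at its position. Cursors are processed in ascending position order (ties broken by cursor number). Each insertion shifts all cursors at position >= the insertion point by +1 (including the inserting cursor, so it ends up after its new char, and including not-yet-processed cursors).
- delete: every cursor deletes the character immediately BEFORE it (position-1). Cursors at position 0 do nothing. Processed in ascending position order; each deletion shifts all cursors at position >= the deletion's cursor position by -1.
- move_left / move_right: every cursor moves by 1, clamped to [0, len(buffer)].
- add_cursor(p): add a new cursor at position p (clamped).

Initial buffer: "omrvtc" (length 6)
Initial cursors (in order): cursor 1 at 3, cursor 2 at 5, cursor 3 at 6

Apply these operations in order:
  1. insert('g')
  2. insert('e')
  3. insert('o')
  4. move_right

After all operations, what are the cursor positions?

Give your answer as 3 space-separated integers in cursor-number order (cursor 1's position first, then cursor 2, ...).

After op 1 (insert('g')): buffer="omrgvtgcg" (len 9), cursors c1@4 c2@7 c3@9, authorship ...1..2.3
After op 2 (insert('e')): buffer="omrgevtgecge" (len 12), cursors c1@5 c2@9 c3@12, authorship ...11..22.33
After op 3 (insert('o')): buffer="omrgeovtgeocgeo" (len 15), cursors c1@6 c2@11 c3@15, authorship ...111..222.333
After op 4 (move_right): buffer="omrgeovtgeocgeo" (len 15), cursors c1@7 c2@12 c3@15, authorship ...111..222.333

Answer: 7 12 15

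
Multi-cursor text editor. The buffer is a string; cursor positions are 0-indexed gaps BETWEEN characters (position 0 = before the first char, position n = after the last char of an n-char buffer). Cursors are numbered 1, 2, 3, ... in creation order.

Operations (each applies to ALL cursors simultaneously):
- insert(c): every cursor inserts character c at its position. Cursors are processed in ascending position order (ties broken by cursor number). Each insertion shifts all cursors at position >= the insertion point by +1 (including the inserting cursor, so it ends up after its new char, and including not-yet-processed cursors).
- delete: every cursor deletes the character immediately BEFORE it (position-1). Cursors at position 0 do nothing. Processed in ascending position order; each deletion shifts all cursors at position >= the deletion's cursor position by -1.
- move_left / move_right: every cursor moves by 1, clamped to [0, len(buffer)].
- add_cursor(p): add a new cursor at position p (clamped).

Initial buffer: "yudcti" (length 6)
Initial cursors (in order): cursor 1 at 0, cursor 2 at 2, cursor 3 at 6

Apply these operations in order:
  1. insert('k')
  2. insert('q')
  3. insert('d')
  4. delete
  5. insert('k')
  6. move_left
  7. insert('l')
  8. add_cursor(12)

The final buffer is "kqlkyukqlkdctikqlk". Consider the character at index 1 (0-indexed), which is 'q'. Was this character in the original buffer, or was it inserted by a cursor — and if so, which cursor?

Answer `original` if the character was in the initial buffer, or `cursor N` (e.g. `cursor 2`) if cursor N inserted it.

Answer: cursor 1

Derivation:
After op 1 (insert('k')): buffer="kyukdctik" (len 9), cursors c1@1 c2@4 c3@9, authorship 1..2....3
After op 2 (insert('q')): buffer="kqyukqdctikq" (len 12), cursors c1@2 c2@6 c3@12, authorship 11..22....33
After op 3 (insert('d')): buffer="kqdyukqddctikqd" (len 15), cursors c1@3 c2@8 c3@15, authorship 111..222....333
After op 4 (delete): buffer="kqyukqdctikq" (len 12), cursors c1@2 c2@6 c3@12, authorship 11..22....33
After op 5 (insert('k')): buffer="kqkyukqkdctikqk" (len 15), cursors c1@3 c2@8 c3@15, authorship 111..222....333
After op 6 (move_left): buffer="kqkyukqkdctikqk" (len 15), cursors c1@2 c2@7 c3@14, authorship 111..222....333
After op 7 (insert('l')): buffer="kqlkyukqlkdctikqlk" (len 18), cursors c1@3 c2@9 c3@17, authorship 1111..2222....3333
After op 8 (add_cursor(12)): buffer="kqlkyukqlkdctikqlk" (len 18), cursors c1@3 c2@9 c4@12 c3@17, authorship 1111..2222....3333
Authorship (.=original, N=cursor N): 1 1 1 1 . . 2 2 2 2 . . . . 3 3 3 3
Index 1: author = 1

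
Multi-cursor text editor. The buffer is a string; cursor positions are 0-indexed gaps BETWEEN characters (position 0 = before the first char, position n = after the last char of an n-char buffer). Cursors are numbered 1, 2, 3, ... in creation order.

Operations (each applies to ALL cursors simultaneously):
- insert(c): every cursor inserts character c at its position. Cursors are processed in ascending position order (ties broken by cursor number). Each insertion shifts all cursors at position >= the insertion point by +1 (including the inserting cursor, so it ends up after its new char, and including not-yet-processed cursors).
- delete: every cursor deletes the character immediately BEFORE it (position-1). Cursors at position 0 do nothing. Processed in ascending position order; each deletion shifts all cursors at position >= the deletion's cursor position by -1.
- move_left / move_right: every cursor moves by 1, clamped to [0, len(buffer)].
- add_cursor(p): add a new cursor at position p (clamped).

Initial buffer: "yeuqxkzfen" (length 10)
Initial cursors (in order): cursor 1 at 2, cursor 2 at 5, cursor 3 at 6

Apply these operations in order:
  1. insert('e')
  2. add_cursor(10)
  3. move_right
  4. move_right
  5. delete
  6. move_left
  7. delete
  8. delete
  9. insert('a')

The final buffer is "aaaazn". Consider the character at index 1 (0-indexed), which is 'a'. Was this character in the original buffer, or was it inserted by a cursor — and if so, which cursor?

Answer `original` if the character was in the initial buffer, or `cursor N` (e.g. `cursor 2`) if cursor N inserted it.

Answer: cursor 2

Derivation:
After op 1 (insert('e')): buffer="yeeuqxekezfen" (len 13), cursors c1@3 c2@7 c3@9, authorship ..1...2.3....
After op 2 (add_cursor(10)): buffer="yeeuqxekezfen" (len 13), cursors c1@3 c2@7 c3@9 c4@10, authorship ..1...2.3....
After op 3 (move_right): buffer="yeeuqxekezfen" (len 13), cursors c1@4 c2@8 c3@10 c4@11, authorship ..1...2.3....
After op 4 (move_right): buffer="yeeuqxekezfen" (len 13), cursors c1@5 c2@9 c3@11 c4@12, authorship ..1...2.3....
After op 5 (delete): buffer="yeeuxekzn" (len 9), cursors c1@4 c2@7 c3@8 c4@8, authorship ..1..2...
After op 6 (move_left): buffer="yeeuxekzn" (len 9), cursors c1@3 c2@6 c3@7 c4@7, authorship ..1..2...
After op 7 (delete): buffer="yeuzn" (len 5), cursors c1@2 c2@3 c3@3 c4@3, authorship .....
After op 8 (delete): buffer="zn" (len 2), cursors c1@0 c2@0 c3@0 c4@0, authorship ..
After op 9 (insert('a')): buffer="aaaazn" (len 6), cursors c1@4 c2@4 c3@4 c4@4, authorship 1234..
Authorship (.=original, N=cursor N): 1 2 3 4 . .
Index 1: author = 2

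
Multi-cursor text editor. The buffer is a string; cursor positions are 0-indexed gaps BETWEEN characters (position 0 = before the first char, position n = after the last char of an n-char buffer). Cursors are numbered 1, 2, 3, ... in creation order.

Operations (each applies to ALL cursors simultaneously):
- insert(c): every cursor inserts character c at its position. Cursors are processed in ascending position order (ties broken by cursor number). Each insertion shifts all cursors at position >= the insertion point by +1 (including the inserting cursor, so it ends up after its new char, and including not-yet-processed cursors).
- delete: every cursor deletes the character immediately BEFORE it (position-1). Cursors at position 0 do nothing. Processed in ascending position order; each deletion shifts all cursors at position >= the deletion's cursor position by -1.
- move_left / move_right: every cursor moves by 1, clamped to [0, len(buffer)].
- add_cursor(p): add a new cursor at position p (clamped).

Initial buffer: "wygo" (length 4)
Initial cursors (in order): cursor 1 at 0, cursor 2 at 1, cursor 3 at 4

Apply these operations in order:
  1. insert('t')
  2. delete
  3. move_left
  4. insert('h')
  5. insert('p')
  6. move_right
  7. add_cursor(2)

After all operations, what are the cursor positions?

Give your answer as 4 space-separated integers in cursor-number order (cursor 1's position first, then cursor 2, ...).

After op 1 (insert('t')): buffer="twtygot" (len 7), cursors c1@1 c2@3 c3@7, authorship 1.2...3
After op 2 (delete): buffer="wygo" (len 4), cursors c1@0 c2@1 c3@4, authorship ....
After op 3 (move_left): buffer="wygo" (len 4), cursors c1@0 c2@0 c3@3, authorship ....
After op 4 (insert('h')): buffer="hhwygho" (len 7), cursors c1@2 c2@2 c3@6, authorship 12...3.
After op 5 (insert('p')): buffer="hhppwyghpo" (len 10), cursors c1@4 c2@4 c3@9, authorship 1212...33.
After op 6 (move_right): buffer="hhppwyghpo" (len 10), cursors c1@5 c2@5 c3@10, authorship 1212...33.
After op 7 (add_cursor(2)): buffer="hhppwyghpo" (len 10), cursors c4@2 c1@5 c2@5 c3@10, authorship 1212...33.

Answer: 5 5 10 2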